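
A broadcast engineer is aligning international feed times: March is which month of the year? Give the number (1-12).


Calendar month order:
2. February
3. March <--
4. April
March is month number 3

3


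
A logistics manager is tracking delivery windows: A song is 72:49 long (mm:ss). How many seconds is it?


Minutes: 72
Extra seconds: 49
Seconds per minute: 60
Minutes to seconds: 72 x 60 = 4320
Total: 4320 + 49 = 4369

4369


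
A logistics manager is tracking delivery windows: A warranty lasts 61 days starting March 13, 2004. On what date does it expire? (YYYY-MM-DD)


Start: 2004-03-13
Adding 61 days
Days remaining in March: 18
After March: 43 days still to add
April 2004: 30 days, 13 remaining
May 2004 has 31 days, need 13
Result: 2004-05-13

2004-05-13


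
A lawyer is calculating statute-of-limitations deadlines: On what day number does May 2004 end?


Month: May
Year: 2004
May is a 31-day month
Total: 31 days

31


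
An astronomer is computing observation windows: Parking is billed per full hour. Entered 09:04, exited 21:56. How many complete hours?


Start: 09:04
End: 21:56
Hour difference: 21 - 9 = 12 hours
Minute difference: 56 - 4 = 52 minutes
Total minutes: 772
Complete hours: 772 / 60 = 12 (remainder 52)

12


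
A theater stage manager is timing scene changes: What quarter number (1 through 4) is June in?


Month: June (month 6)
Q1: January-March (months 1-3)
Q2: April-June (months 4-6)
Q3: July-September (months 7-9)
Q4: October-December (months 10-12)
Month 6 falls in Q2

2


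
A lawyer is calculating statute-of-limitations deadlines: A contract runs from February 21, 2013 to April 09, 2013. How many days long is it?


Start date: 2013-02-21
End date: 2013-04-09
Feb 2013: +8 days
Mar 2013: +31 days
Apr 2013: +8 days
Total: 47 days

47


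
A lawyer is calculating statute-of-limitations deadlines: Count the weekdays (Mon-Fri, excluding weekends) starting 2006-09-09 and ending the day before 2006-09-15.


Start: 2006-09-09 (Saturday)
End (exclusive): 2006-09-15 (Friday)
Total calendar days: 6
Full weeks: 6 // 7 = 0 -> 0 weekdays
Remaining 6 days starting on Saturday:
  Sat(-), Sun(-), Mon(w), Tue(w), Wed(w), Thu(w) -> 4 weekdays
Total business days: 0 + 4 = 4

4


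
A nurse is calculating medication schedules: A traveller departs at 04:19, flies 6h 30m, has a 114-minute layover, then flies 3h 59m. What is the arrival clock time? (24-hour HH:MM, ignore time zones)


Depart: 04:19
Leg 1: +390 min -> 10:49
Layover: +114 min -> 12:43
Leg 2: +239 min -> 16:42
Total travel: 743 minutes = 12h 23m
Arrival: 16:42

16:42


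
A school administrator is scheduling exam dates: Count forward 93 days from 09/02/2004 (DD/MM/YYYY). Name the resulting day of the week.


Start: 2004-02-09 (Monday)
Step 1 - find target date: add 93 days
  2004-02-09 + 93 days = 2004-05-12
Step 2 - day of week:
  93 mod 7 = 2
  Monday + 2 days -> Wednesday
Result: Wednesday (2004-05-12)

Wednesday


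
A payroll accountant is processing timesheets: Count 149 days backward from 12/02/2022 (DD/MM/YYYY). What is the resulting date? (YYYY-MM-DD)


Start: 2022-02-12
Subtracting 149 days
Days already passed in February: 12
After going back through February: 137 more days to subtract
January 2022: 31 days, 106 remaining
December 2021: 31 days, 75 remaining
November 2021: 30 days, 45 remaining
October 2021: 31 days, 14 remaining
Result: 2021-09-16

2021-09-16


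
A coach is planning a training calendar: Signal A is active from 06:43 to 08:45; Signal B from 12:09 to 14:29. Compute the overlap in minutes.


Interval A: [403, 525] minutes from midnight
Interval B: [729, 869] minutes from midnight
Overlap start = max(403, 729) = 729
Overlap end = min(525, 869) = 525
End <= start, so the intervals do not overlap: 0 minutes

0


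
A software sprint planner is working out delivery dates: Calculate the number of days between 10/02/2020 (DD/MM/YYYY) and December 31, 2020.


Start: February 10, 2020
End: December 31, 2020
Days left in February: 19
March: 31
April: 30
May: 31
June: 30
... plus remaining months
Sum of remaining months: 306
Total: 19 + 306 = 325

325


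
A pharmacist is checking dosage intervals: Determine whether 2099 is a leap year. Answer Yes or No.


Year: 2099
Divisible by 4? 2099 / 4 = 524.75 -> No
Not divisible by 4, so NOT a leap year

No


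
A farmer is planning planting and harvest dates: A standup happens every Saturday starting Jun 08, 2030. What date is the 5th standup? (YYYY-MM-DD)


First occurrence: 2030-06-08 (occurrence 1)
Each occurrence is 7 days after the previous.
Occurrence 5 is 4 weeks after the first.
4 weeks = 28 days
2030-06-08 + 28 days = 2030-07-06

2030-07-06


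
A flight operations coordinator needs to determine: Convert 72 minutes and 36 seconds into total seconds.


Minutes: 72
Seconds: 36
Convert minutes to seconds: 72 x 60 = 4320
Add remaining seconds: 4320 + 36 = 4356

4356


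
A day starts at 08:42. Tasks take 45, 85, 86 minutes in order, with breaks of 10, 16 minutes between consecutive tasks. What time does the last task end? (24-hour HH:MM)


Start: 08:42 = 522 min from midnight
  after task 1 (45 min): 09:27
  after break (10 min): 09:37
  after task 2 (85 min): 11:02
  after break (16 min): 11:18
  after task 3 (86 min): 12:44
Total elapsed: 242 minutes
End time: 12:44

12:44


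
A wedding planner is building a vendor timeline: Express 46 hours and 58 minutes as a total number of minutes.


Hours: 46
Extra minutes: 58
Minutes per hour: 60
Hours to minutes: 46 x 60 = 2760
Total: 2760 + 58 = 2818

2818


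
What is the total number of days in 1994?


Year: 1994
Check leap year rules:
Divisible by 4? No
1994 is not a leap year
Days: 365

365


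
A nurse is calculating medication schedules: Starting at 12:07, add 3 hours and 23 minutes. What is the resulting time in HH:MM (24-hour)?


Start time: 12:07
Adding: 3 hours 23 minutes
Minutes: 7 + 23 = 30
Hours: 12 + 3 + 0 = 15
Result: 15:30

15:30


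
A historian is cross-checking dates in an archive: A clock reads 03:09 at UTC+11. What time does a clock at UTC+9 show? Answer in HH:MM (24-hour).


Local time: 03:09 at UTC+11 (offset 11h)
Target zone: UTC+9 (offset 9h)
Difference: 9 - (11) = -2 hours
Calculation: 3 + (-2) = 1
Result: 01:09

01:09


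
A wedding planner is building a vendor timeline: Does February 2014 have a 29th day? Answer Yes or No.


Year: 2014
Divisible by 4? 2014 / 4 = 503.5 -> No
Not divisible by 4, so NOT a leap year

No


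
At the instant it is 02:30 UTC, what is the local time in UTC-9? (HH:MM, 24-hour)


Local time: 02:30 at UTC (offset 0h)
Target zone: UTC-9 (offset -9h)
Difference: -9 - (0) = -9 hours
Calculation: 2 + (-9) = -7
Wraparound: (-7) mod 24 = 17
Result: 17:30

17:30


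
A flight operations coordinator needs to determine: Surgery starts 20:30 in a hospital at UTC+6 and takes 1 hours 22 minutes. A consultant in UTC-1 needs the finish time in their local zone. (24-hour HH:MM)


Start: 20:30 in UTC+6
Step 1 - add duration:
  minutes: 30 + 22 = 52
  hours: 20 + 1 + 0 = 21
  end in UTC+6: 21:52
Step 2 - convert UTC+6 -> UTC-1:
  offset difference: -1 - (6) = -7 hours
  21 + (-7) = 14 -> mod 24 = 14
Result: 14:52 in UTC-1

14:52


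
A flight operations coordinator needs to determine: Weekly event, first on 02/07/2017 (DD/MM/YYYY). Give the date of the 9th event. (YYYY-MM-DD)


First occurrence: 2017-07-02 (occurrence 1)
Each occurrence is 7 days after the previous.
Occurrence 9 is 8 weeks after the first.
8 weeks = 56 days
2017-07-02 + 56 days = 2017-08-27

2017-08-27


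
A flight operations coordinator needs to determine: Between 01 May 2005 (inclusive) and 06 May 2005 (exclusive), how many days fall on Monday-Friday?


Start: 2005-05-01 (Sunday)
End (exclusive): 2005-05-06 (Friday)
Total calendar days: 5
Full weeks: 5 // 7 = 0 -> 0 weekdays
Remaining 5 days starting on Sunday:
  Sun(-), Mon(w), Tue(w), Wed(w), Thu(w) -> 4 weekdays
Total business days: 0 + 4 = 4

4


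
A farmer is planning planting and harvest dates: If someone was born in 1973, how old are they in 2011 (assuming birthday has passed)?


Birth year: 1973
Current year: 2011
Age = current year - birth year
Age = 2011 - 1973 = 38

38


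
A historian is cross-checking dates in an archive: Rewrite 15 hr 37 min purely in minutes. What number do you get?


Hours: 15
Extra minutes: 37
Minutes per hour: 60
Hours to minutes: 15 x 60 = 900
Total: 900 + 37 = 937

937


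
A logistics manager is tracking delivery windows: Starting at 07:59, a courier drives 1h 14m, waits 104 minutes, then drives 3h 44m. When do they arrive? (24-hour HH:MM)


Depart: 07:59
Leg 1: +74 min -> 09:13
Layover: +104 min -> 10:57
Leg 2: +224 min -> 14:41
Total travel: 402 minutes = 6h 42m
Arrival: 14:41

14:41


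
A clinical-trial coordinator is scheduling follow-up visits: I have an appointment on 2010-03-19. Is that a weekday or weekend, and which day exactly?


Date: 2010-03-19
January 1, 2010 is a Friday
Day of year: 78
Offset from Jan 1: 77 days
77 mod 7 = 0
Result: Friday

Friday


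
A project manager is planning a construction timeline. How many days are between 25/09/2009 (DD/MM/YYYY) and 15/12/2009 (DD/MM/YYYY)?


Start date: 2009-09-25
End date: 2009-12-15
Sep 2009: +6 days
Oct 2009: +31 days
Nov 2009: +30 days
Dec 2009: +14 days
Total: 81 days

81


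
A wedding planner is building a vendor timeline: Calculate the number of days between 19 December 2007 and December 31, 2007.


Start: December 19, 2007
End: December 31, 2007
Days left in December: 12
Total: 12 days

12


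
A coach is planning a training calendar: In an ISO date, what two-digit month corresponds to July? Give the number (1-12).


Calendar month order:
6. June
7. July <--
8. August
July is month number 7

7


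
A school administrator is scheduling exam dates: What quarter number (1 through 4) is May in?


Month: May (month 5)
Q1: January-March (months 1-3)
Q2: April-June (months 4-6)
Q3: July-September (months 7-9)
Q4: October-December (months 10-12)
Month 5 falls in Q2

2


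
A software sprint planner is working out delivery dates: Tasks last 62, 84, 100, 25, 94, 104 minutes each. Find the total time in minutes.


Durations: 62, 84, 100, 25, 94, 104
Running sum: 62
+ 84 = 146
+ 100 = 246
+ 25 = 271
+ 94 = 365
+ 104 = 469
Total duration: 469 minutes
That is 7 hours and 49 minutes

469


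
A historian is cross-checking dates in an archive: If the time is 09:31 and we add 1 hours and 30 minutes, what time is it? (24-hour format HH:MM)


Start time: 09:31
Adding: 1 hours 30 minutes
Minutes: 31 + 30 = 61
Minute overflow: 61 >= 60, so carry 1 hour, minutes = 1
Hours: 9 + 1 + 1 = 11
Result: 11:01

11:01


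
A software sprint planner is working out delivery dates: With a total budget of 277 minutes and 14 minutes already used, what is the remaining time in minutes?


Total budget: 277 minutes
Time used: 14 minutes
Remaining: 277 - 14 = 263 minutes
Percent used: 5.1%
Percent remaining: 94.9%

263


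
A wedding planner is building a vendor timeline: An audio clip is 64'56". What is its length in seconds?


Minutes: 64
Seconds: 56
Convert minutes to seconds: 64 x 60 = 3840
Add remaining seconds: 3840 + 56 = 3896

3896


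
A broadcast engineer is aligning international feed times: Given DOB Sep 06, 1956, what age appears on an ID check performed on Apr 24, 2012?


Birth: 1956-09-06
Reference: 2012-04-24
Year difference: 2012 - 1956 = 56
Has birthday (09-06) occurred by 04-24? No
Birthday not yet reached this year -> subtract 1
Age in full years: 55

55


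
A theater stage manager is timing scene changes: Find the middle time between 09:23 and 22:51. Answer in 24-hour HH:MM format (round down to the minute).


Start time: 09:23 = 563 minutes from midnight
End time: 22:51 = 1371 minutes from midnight
Sum: 563 + 1371 = 1934
Midpoint: 1934 / 2 = 967 minutes
Convert: 967 / 60 = 16 hours, 7 minutes
Result: 16:07

16:07


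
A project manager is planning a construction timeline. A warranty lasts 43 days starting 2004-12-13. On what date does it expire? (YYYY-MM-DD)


Start: 2004-12-13
Adding 43 days
Days remaining in December: 18
After December: 25 days still to add
January 2005 has 31 days, need 25
Result: 2005-01-25

2005-01-25


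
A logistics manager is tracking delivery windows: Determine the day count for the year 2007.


Year: 2007
Check leap year rules:
Divisible by 4? No
2007 is not a leap year
Days: 365

365


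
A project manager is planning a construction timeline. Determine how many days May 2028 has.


Month: May
Year: 2028
May is a 31-day month
Total: 31 days

31


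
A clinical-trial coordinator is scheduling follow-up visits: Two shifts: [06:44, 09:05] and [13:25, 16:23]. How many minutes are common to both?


Interval A: [404, 545] minutes from midnight
Interval B: [805, 983] minutes from midnight
Overlap start = max(404, 805) = 805
Overlap end = min(545, 983) = 545
End <= start, so the intervals do not overlap: 0 minutes

0


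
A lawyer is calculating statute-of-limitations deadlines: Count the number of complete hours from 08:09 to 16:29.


Start: 08:09
End: 16:29
Hour difference: 16 - 8 = 8 hours
Minute difference: 29 - 9 = 20 minutes
Total minutes: 500
Complete hours: 500 / 60 = 8 (remainder 20)

8


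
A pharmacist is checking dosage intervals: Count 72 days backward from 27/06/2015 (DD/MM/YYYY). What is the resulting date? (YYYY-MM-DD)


Start: 2015-06-27
Subtracting 72 days
Days already passed in June: 27
After going back through June: 45 more days to subtract
May 2015: 31 days, 14 remaining
April 2015 has 30 days, need 14
Result: 2015-04-16

2015-04-16


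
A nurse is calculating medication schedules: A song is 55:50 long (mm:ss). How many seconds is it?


Minutes: 55
Extra seconds: 50
Seconds per minute: 60
Minutes to seconds: 55 x 60 = 3300
Total: 3300 + 50 = 3350

3350


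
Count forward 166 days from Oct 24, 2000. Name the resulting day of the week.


Start: 2000-10-24 (Tuesday)
Step 1 - find target date: add 166 days
  2000-10-24 + 166 days = 2001-04-08
Step 2 - day of week:
  166 mod 7 = 5
  Tuesday + 5 days -> Sunday
Result: Sunday (2001-04-08)

Sunday


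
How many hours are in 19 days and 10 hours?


Days: 19
Extra hours: 10
Hours per day: 24
Days to hours: 19 x 24 = 456
Total: 456 + 10 = 466

466


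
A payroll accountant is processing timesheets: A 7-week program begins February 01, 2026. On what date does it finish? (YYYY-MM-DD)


Start: 2026-02-01
Weeks to add: 7
Convert to days: 7 x 7 = 49 days
Add 49 days to 2026-02-01
Result: 2026-03-22

2026-03-22


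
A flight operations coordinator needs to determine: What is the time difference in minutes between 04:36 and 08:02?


Start time: 04:36 = 276 minutes from midnight
End time: 08:02 = 482 minutes from midnight
Difference: 482 - 276 = 206 minutes
That is 3 hours and 26 minutes

206


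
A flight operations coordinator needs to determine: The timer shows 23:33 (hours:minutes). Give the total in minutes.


Hours: 23
Minutes: 33
Convert hours to minutes: 23 x 60 = 1380
Add remaining minutes: 1380 + 33 = 1413

1413


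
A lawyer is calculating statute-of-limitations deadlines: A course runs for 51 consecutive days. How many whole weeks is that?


Total days: 51
Days per week: 7
Division: 51 / 7 = 7 remainder 2
Complete weeks: 7
Remaining days: 2

7


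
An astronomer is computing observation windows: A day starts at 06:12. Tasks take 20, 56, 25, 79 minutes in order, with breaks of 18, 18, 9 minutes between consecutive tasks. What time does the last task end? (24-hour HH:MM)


Start: 06:12 = 372 min from midnight
  after task 1 (20 min): 06:32
  after break (18 min): 06:50
  after task 2 (56 min): 07:46
  after break (18 min): 08:04
  after task 3 (25 min): 08:29
  after break (9 min): 08:38
  after task 4 (79 min): 09:57
Total elapsed: 225 minutes
End time: 09:57

09:57


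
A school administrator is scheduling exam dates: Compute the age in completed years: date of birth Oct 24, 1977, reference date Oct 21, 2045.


Birth: 1977-10-24
Reference: 2045-10-21
Year difference: 2045 - 1977 = 68
Has birthday (10-24) occurred by 10-21? No
Birthday not yet reached this year -> subtract 1
Age in full years: 67

67


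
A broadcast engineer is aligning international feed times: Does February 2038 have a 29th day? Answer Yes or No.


Year: 2038
Divisible by 4? 2038 / 4 = 509.5 -> No
Not divisible by 4, so NOT a leap year

No


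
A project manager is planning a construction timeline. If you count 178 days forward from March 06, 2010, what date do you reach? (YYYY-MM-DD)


Start: 2010-03-06
Adding 178 days
Days remaining in March: 25
After March: 153 days still to add
April 2010: 30 days, 123 remaining
May 2010: 31 days, 92 remaining
June 2010: 30 days, 62 remaining
July 2010: 31 days, 31 remaining
Result: 2010-08-31

2010-08-31


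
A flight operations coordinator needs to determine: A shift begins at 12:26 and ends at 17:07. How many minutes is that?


Start time: 12:26 = 746 minutes from midnight
End time: 17:07 = 1027 minutes from midnight
Difference: 1027 - 746 = 281 minutes
That is 4 hours and 41 minutes

281


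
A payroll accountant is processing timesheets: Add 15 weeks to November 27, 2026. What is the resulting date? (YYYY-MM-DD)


Start: 2026-11-27
Weeks to add: 15
Convert to days: 15 x 7 = 105 days
Add 105 days to 2026-11-27
Result: 2027-03-12

2027-03-12


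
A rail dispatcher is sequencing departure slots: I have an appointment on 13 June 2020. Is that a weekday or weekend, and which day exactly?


Date: 2020-06-13
January 1, 2020 is a Wednesday
Day of year: 165
Offset from Jan 1: 164 days
164 mod 7 = 3
Result: Saturday

Saturday


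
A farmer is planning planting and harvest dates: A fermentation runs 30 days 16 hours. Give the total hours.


Days: 30
Extra hours: 16
Hours per day: 24
Days to hours: 30 x 24 = 720
Total: 720 + 16 = 736

736


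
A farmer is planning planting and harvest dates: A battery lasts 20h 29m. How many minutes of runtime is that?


Hours: 20
Extra minutes: 29
Minutes per hour: 60
Hours to minutes: 20 x 60 = 1200
Total: 1200 + 29 = 1229

1229


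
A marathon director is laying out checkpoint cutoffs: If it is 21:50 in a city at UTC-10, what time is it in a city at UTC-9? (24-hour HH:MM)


Local time: 21:50 at UTC-10 (offset -10h)
Target zone: UTC-9 (offset -9h)
Difference: -9 - (-10) = 1 hours
Calculation: 21 + (1) = 22
Result: 22:50

22:50


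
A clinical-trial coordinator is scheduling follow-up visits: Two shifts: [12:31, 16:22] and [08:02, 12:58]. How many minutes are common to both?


Interval A: [751, 982] minutes from midnight
Interval B: [482, 778] minutes from midnight
Overlap start = max(751, 482) = 751
Overlap end = min(982, 778) = 778
Overlap = 778 - 751 = 27 minutes

27


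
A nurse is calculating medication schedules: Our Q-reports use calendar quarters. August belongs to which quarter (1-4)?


Month: August (month 8)
Q1: January-March (months 1-3)
Q2: April-June (months 4-6)
Q3: July-September (months 7-9)
Q4: October-December (months 10-12)
Month 8 falls in Q3

3


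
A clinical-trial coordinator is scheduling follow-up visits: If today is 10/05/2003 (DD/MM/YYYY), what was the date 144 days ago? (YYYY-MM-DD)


Start: 2003-05-10
Subtracting 144 days
Days already passed in May: 10
After going back through May: 134 more days to subtract
April 2003: 30 days, 104 remaining
March 2003: 31 days, 73 remaining
February 2003: 28 days, 45 remaining
January 2003: 31 days, 14 remaining
Result: 2002-12-17

2002-12-17


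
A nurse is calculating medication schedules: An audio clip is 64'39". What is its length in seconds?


Minutes: 64
Seconds: 39
Convert minutes to seconds: 64 x 60 = 3840
Add remaining seconds: 3840 + 39 = 3879

3879


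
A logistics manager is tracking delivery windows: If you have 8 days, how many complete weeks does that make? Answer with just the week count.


Total days: 8
Days per week: 7
Division: 8 / 7 = 1 remainder 1
Complete weeks: 1
Remaining days: 1

1


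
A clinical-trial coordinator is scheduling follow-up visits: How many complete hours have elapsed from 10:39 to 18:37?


Start: 10:39
End: 18:37
Hour difference: 18 - 10 = 8 hours
Minute difference: 37 - 39 = -2 minutes
Total minutes: 478
Complete hours: 478 / 60 = 7 (remainder 58)

7


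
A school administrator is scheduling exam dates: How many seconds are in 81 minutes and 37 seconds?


Minutes: 81
Extra seconds: 37
Seconds per minute: 60
Minutes to seconds: 81 x 60 = 4860
Total: 4860 + 37 = 4897

4897


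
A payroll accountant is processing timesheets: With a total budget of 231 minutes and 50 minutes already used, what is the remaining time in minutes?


Total budget: 231 minutes
Time used: 50 minutes
Remaining: 231 - 50 = 181 minutes
Percent used: 21.6%
Percent remaining: 78.4%

181


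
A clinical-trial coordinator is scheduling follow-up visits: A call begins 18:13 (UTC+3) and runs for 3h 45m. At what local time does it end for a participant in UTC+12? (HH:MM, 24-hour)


Start: 18:13 in UTC+3
Step 1 - add duration:
  minutes: 13 + 45 = 58
  hours: 18 + 3 + 0 = 21
  end in UTC+3: 21:58
Step 2 - convert UTC+3 -> UTC+12:
  offset difference: 12 - (3) = 9 hours
  21 + (9) = 30 -> mod 24 = 6
Result: 06:58 in UTC+12

06:58


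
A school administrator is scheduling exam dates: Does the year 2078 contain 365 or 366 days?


Year: 2078
Check leap year rules:
Divisible by 4? No
2078 is not a leap year
Days: 365

365


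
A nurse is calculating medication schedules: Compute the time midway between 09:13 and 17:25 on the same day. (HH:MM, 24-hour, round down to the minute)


Start time: 09:13 = 553 minutes from midnight
End time: 17:25 = 1045 minutes from midnight
Sum: 553 + 1045 = 1598
Midpoint: 1598 / 2 = 799 minutes
Convert: 799 / 60 = 13 hours, 19 minutes
Result: 13:19

13:19


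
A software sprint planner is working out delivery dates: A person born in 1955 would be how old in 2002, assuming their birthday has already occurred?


Birth year: 1955
Current year: 2002
Age = current year - birth year
Age = 2002 - 1955 = 47

47


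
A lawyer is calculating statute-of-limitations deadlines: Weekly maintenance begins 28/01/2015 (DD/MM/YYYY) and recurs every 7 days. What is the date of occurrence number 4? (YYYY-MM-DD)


First occurrence: 2015-01-28 (occurrence 1)
Each occurrence is 7 days after the previous.
Occurrence 4 is 3 weeks after the first.
3 weeks = 21 days
2015-01-28 + 21 days = 2015-02-18

2015-02-18


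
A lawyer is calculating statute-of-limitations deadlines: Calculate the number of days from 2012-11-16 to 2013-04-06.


Start date: 2012-11-16
End date: 2013-04-06
Nov 2012: +15 days
Dec 2012: +31 days
Jan 2013: +31 days
... (3 more months)
Total: 141 days

141


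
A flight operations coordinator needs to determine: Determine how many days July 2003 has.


Month: July
Year: 2003
July is a 31-day month
Total: 31 days

31


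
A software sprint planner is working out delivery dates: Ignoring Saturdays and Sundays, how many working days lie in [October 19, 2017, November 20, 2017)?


Start: 2017-10-19 (Thursday)
End (exclusive): 2017-11-20 (Monday)
Total calendar days: 32
Full weeks: 32 // 7 = 4 -> 20 weekdays
Remaining 4 days starting on Thursday:
  Thu(w), Fri(w), Sat(-), Sun(-) -> 2 weekdays
Total business days: 20 + 2 = 22

22


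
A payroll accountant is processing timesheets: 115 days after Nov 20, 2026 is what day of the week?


Start: 2026-11-20 (Friday)
Step 1 - find target date: add 115 days
  2026-11-20 + 115 days = 2027-03-15
Step 2 - day of week:
  115 mod 7 = 3
  Friday + 3 days -> Monday
Result: Monday (2027-03-15)

Monday


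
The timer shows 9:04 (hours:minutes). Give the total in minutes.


Hours: 9
Minutes: 4
Convert hours to minutes: 9 x 60 = 540
Add remaining minutes: 540 + 4 = 544

544


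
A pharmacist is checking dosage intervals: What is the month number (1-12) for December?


Calendar month order:
11. November
12. December <--
December is month number 12

12


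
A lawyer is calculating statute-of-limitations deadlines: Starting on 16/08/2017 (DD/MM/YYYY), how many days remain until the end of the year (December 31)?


Start: August 16, 2017
End: December 31, 2017
Days left in August: 15
September: 30
October: 31
November: 30
December: 31
Sum of remaining months: 122
Total: 15 + 122 = 137

137


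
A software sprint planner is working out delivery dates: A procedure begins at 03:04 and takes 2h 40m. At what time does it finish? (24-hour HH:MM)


Start time: 03:04
Adding: 2 hours 40 minutes
Minutes: 4 + 40 = 44
Hours: 3 + 2 + 0 = 5
Result: 05:44

05:44


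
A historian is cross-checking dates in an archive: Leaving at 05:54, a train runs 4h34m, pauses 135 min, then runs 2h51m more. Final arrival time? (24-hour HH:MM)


Depart: 05:54
Leg 1: +274 min -> 10:28
Layover: +135 min -> 12:43
Leg 2: +171 min -> 15:34
Total travel: 580 minutes = 9h 40m
Arrival: 15:34

15:34


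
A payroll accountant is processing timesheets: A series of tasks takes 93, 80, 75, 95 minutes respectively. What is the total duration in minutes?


Durations: 93, 80, 75, 95
Running sum: 93
+ 80 = 173
+ 75 = 248
+ 95 = 343
Total duration: 343 minutes
That is 5 hours and 43 minutes

343


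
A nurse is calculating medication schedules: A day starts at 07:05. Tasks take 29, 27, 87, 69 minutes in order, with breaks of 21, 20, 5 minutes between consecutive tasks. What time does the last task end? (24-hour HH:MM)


Start: 07:05 = 425 min from midnight
  after task 1 (29 min): 07:34
  after break (21 min): 07:55
  after task 2 (27 min): 08:22
  after break (20 min): 08:42
  after task 3 (87 min): 10:09
  after break (5 min): 10:14
  after task 4 (69 min): 11:23
Total elapsed: 258 minutes
End time: 11:23

11:23


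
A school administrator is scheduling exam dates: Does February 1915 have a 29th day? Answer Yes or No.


Year: 1915
Divisible by 4? 1915 / 4 = 478.75 -> No
Not divisible by 4, so NOT a leap year

No


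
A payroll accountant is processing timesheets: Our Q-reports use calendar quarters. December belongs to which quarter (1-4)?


Month: December (month 12)
Q1: January-March (months 1-3)
Q2: April-June (months 4-6)
Q3: July-September (months 7-9)
Q4: October-December (months 10-12)
Month 12 falls in Q4

4


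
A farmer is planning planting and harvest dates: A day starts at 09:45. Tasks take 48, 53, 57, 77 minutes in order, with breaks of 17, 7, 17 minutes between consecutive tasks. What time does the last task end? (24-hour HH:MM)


Start: 09:45 = 585 min from midnight
  after task 1 (48 min): 10:33
  after break (17 min): 10:50
  after task 2 (53 min): 11:43
  after break (7 min): 11:50
  after task 3 (57 min): 12:47
  after break (17 min): 13:04
  after task 4 (77 min): 14:21
Total elapsed: 276 minutes
End time: 14:21

14:21


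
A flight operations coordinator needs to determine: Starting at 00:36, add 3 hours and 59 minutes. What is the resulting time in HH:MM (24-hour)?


Start time: 00:36
Adding: 3 hours 59 minutes
Minutes: 36 + 59 = 95
Minute overflow: 95 >= 60, so carry 1 hour, minutes = 35
Hours: 0 + 3 + 1 = 4
Result: 04:35

04:35


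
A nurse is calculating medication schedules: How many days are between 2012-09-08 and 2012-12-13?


Start date: 2012-09-08
End date: 2012-12-13
Sep 2012: +23 days
Oct 2012: +31 days
Nov 2012: +30 days
Dec 2012: +12 days
Total: 96 days

96


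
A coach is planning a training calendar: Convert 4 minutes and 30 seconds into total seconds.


Minutes: 4
Seconds: 30
Convert minutes to seconds: 4 x 60 = 240
Add remaining seconds: 240 + 30 = 270

270


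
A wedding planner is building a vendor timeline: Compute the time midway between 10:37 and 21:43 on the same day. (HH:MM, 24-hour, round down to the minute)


Start time: 10:37 = 637 minutes from midnight
End time: 21:43 = 1303 minutes from midnight
Sum: 637 + 1303 = 1940
Midpoint: 1940 / 2 = 970 minutes
Convert: 970 / 60 = 16 hours, 10 minutes
Result: 16:10

16:10


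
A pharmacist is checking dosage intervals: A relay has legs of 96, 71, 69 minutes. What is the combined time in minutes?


Durations: 96, 71, 69
Running sum: 96
+ 71 = 167
+ 69 = 236
Total duration: 236 minutes
That is 3 hours and 56 minutes

236


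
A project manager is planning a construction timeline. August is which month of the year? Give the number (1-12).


Calendar month order:
7. July
8. August <--
9. September
August is month number 8

8


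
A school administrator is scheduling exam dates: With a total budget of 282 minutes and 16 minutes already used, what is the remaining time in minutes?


Total budget: 282 minutes
Time used: 16 minutes
Remaining: 282 - 16 = 266 minutes
Percent used: 5.7%
Percent remaining: 94.3%

266


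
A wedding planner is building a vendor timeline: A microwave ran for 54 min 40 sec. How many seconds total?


Minutes: 54
Extra seconds: 40
Seconds per minute: 60
Minutes to seconds: 54 x 60 = 3240
Total: 3240 + 40 = 3280

3280


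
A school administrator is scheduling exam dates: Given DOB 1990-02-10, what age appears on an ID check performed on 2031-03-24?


Birth: 1990-02-10
Reference: 2031-03-24
Year difference: 2031 - 1990 = 41
Has birthday (02-10) occurred by 03-24? Yes
Age in full years: 41

41


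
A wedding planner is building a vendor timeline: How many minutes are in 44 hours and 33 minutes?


Hours: 44
Minutes: 33
Convert hours to minutes: 44 x 60 = 2640
Add remaining minutes: 2640 + 33 = 2673

2673


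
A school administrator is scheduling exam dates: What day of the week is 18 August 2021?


Date: 2021-08-18
January 1, 2021 is a Friday
Day of year: 230
Offset from Jan 1: 229 days
229 mod 7 = 5
Result: Wednesday

Wednesday


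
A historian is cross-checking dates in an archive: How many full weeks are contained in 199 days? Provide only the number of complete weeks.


Total days: 199
Days per week: 7
Division: 199 / 7 = 28 remainder 3
Complete weeks: 28
Remaining days: 3

28


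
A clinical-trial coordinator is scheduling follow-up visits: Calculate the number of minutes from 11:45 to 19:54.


Start time: 11:45 = 705 minutes from midnight
End time: 19:54 = 1194 minutes from midnight
Difference: 1194 - 705 = 489 minutes
That is 8 hours and 9 minutes

489


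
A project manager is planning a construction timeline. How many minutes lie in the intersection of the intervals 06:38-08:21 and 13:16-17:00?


Interval A: [398, 501] minutes from midnight
Interval B: [796, 1020] minutes from midnight
Overlap start = max(398, 796) = 796
Overlap end = min(501, 1020) = 501
End <= start, so the intervals do not overlap: 0 minutes

0


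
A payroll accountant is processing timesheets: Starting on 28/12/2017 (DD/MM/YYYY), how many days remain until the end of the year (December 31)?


Start: December 28, 2017
End: December 31, 2017
Days left in December: 3
Total: 3 days

3


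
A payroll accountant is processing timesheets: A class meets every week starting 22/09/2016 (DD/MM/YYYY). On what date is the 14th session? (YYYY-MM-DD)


First occurrence: 2016-09-22 (occurrence 1)
Each occurrence is 7 days after the previous.
Occurrence 14 is 13 weeks after the first.
13 weeks = 91 days
2016-09-22 + 91 days = 2016-12-22

2016-12-22


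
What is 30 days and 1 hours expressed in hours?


Days: 30
Extra hours: 1
Hours per day: 24
Days to hours: 30 x 24 = 720
Total: 720 + 1 = 721

721


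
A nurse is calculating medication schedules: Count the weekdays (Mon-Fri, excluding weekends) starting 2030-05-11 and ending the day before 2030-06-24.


Start: 2030-05-11 (Saturday)
End (exclusive): 2030-06-24 (Monday)
Total calendar days: 44
Full weeks: 44 // 7 = 6 -> 30 weekdays
Remaining 2 days starting on Saturday:
  Sat(-), Sun(-) -> 0 weekdays
Total business days: 30 + 0 = 30

30


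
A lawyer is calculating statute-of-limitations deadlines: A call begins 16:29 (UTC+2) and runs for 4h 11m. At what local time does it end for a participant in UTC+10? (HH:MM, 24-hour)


Start: 16:29 in UTC+2
Step 1 - add duration:
  minutes: 29 + 11 = 40
  hours: 16 + 4 + 0 = 20
  end in UTC+2: 20:40
Step 2 - convert UTC+2 -> UTC+10:
  offset difference: 10 - (2) = 8 hours
  20 + (8) = 28 -> mod 24 = 4
Result: 04:40 in UTC+10

04:40


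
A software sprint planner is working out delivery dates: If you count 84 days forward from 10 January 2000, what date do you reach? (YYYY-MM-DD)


Start: 2000-01-10
Adding 84 days
Days remaining in January: 21
After January: 63 days still to add
February 2000: 29 days, 34 remaining
March 2000: 31 days, 3 remaining
April 2000 has 30 days, need 3
Result: 2000-04-03

2000-04-03


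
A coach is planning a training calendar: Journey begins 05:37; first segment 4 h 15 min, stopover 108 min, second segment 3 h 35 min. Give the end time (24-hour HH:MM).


Depart: 05:37
Leg 1: +255 min -> 09:52
Layover: +108 min -> 11:40
Leg 2: +215 min -> 15:15
Total travel: 578 minutes = 9h 38m
Arrival: 15:15

15:15


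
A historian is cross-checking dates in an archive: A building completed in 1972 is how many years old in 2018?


Birth year: 1972
Current year: 2018
Age = current year - birth year
Age = 2018 - 1972 = 46

46


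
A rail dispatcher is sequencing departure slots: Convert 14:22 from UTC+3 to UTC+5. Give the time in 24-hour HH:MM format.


Local time: 14:22 at UTC+3 (offset 3h)
Target zone: UTC+5 (offset 5h)
Difference: 5 - (3) = 2 hours
Calculation: 14 + (2) = 16
Result: 16:22

16:22


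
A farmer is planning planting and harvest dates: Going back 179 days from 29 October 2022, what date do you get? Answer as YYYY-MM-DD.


Start: 2022-10-29
Subtracting 179 days
Days already passed in October: 29
After going back through October: 150 more days to subtract
September 2022: 30 days, 120 remaining
August 2022: 31 days, 89 remaining
July 2022: 31 days, 58 remaining
June 2022: 30 days, 28 remaining
Result: 2022-05-03

2022-05-03


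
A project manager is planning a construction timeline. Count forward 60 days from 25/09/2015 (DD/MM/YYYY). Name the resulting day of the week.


Start: 2015-09-25 (Friday)
Step 1 - find target date: add 60 days
  2015-09-25 + 60 days = 2015-11-24
Step 2 - day of week:
  60 mod 7 = 4
  Friday + 4 days -> Tuesday
Result: Tuesday (2015-11-24)

Tuesday


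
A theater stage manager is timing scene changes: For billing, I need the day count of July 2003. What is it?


Month: July
Year: 2003
July is a 31-day month
Total: 31 days

31


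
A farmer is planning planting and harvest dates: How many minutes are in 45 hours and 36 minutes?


Hours: 45
Extra minutes: 36
Minutes per hour: 60
Hours to minutes: 45 x 60 = 2700
Total: 2700 + 36 = 2736

2736


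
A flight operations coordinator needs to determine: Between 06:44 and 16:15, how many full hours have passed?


Start: 06:44
End: 16:15
Hour difference: 16 - 6 = 10 hours
Minute difference: 15 - 44 = -29 minutes
Total minutes: 571
Complete hours: 571 / 60 = 9 (remainder 31)

9


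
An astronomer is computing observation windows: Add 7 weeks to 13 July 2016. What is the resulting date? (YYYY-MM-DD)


Start: 2016-07-13
Weeks to add: 7
Convert to days: 7 x 7 = 49 days
Add 49 days to 2016-07-13
Result: 2016-08-31

2016-08-31


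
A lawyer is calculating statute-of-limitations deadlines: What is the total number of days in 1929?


Year: 1929
Check leap year rules:
Divisible by 4? No
1929 is not a leap year
Days: 365

365


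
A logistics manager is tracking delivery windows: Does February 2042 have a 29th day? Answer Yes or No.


Year: 2042
Divisible by 4? 2042 / 4 = 510.5 -> No
Not divisible by 4, so NOT a leap year

No


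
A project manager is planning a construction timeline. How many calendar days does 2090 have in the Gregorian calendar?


Year: 2090
Check leap year rules:
Divisible by 4? No
2090 is not a leap year
Days: 365

365


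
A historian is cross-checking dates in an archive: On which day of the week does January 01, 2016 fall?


Date: 2016-01-01
January 1, 2016 is a Friday
Day of year: 1
Offset from Jan 1: 0 days
0 mod 7 = 0
Result: Friday

Friday


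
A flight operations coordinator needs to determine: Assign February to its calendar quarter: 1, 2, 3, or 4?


Month: February (month 2)
Q1: January-March (months 1-3)
Q2: April-June (months 4-6)
Q3: July-September (months 7-9)
Q4: October-December (months 10-12)
Month 2 falls in Q1

1


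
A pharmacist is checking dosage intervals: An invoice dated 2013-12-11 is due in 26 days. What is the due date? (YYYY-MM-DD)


Start: 2013-12-11
Adding 26 days
Days remaining in December: 20
After December: 6 days still to add
January 2014 has 31 days, need 6
Result: 2014-01-06

2014-01-06


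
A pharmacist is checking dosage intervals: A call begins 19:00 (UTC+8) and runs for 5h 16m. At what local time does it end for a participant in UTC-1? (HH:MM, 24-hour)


Start: 19:00 in UTC+8
Step 1 - add duration:
  minutes: 0 + 16 = 16
  hours: 19 + 5 + 0 = 24
  end in UTC+8: 00:16
Step 2 - convert UTC+8 -> UTC-1:
  offset difference: -1 - (8) = -9 hours
  0 + (-9) = -9 -> mod 24 = 15
Result: 15:16 in UTC-1

15:16


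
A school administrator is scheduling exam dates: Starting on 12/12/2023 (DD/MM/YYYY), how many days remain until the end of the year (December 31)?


Start: December 12, 2023
End: December 31, 2023
Days left in December: 19
Total: 19 days

19


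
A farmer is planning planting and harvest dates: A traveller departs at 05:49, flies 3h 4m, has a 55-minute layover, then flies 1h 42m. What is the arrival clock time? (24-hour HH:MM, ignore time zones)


Depart: 05:49
Leg 1: +184 min -> 08:53
Layover: +55 min -> 09:48
Leg 2: +102 min -> 11:30
Total travel: 341 minutes = 5h 41m
Arrival: 11:30

11:30


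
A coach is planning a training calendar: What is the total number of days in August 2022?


Month: August
Year: 2022
August is a 31-day month
Total: 31 days

31


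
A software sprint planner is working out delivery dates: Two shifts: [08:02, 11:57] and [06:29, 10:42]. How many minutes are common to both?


Interval A: [482, 717] minutes from midnight
Interval B: [389, 642] minutes from midnight
Overlap start = max(482, 389) = 482
Overlap end = min(717, 642) = 642
Overlap = 642 - 482 = 160 minutes

160


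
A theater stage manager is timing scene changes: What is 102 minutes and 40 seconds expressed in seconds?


Minutes: 102
Extra seconds: 40
Seconds per minute: 60
Minutes to seconds: 102 x 60 = 6120
Total: 6120 + 40 = 6160

6160


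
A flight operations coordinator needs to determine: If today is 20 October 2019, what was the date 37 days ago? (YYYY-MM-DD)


Start: 2019-10-20
Subtracting 37 days
Days already passed in October: 20
After going back through October: 17 more days to subtract
September 2019 has 30 days, need 17
Result: 2019-09-13

2019-09-13


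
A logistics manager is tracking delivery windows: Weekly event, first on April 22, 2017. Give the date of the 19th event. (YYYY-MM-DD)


First occurrence: 2017-04-22 (occurrence 1)
Each occurrence is 7 days after the previous.
Occurrence 19 is 18 weeks after the first.
18 weeks = 126 days
2017-04-22 + 126 days = 2017-08-26

2017-08-26


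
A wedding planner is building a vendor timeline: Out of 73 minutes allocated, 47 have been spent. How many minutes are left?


Total budget: 73 minutes
Time used: 47 minutes
Remaining: 73 - 47 = 26 minutes
Percent used: 64.4%
Percent remaining: 35.6%

26


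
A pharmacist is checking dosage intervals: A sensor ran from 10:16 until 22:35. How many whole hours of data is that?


Start: 10:16
End: 22:35
Hour difference: 22 - 10 = 12 hours
Minute difference: 35 - 16 = 19 minutes
Total minutes: 739
Complete hours: 739 / 60 = 12 (remainder 19)

12
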